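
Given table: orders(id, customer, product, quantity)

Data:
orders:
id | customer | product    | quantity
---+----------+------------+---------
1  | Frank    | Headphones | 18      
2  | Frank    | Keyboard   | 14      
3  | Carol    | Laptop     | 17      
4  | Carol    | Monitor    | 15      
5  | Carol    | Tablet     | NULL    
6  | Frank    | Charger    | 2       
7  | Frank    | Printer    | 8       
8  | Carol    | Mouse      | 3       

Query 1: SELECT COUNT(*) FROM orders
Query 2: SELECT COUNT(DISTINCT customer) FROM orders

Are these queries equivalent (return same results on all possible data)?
No, not equivalent

Query 1 returns: [(8,)]
Query 2 returns: [(2,)]

Reason: COUNT(*) counts rows, COUNT(DISTINCT customer) counts unique customers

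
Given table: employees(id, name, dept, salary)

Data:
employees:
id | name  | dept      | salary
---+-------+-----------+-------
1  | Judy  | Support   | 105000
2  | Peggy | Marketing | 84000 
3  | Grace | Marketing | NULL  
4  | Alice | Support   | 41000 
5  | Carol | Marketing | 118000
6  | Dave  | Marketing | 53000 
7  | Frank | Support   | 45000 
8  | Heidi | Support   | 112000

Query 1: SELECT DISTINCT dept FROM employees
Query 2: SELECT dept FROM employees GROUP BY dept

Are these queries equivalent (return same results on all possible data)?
Yes, equivalent

Both queries return: [('Marketing',), ('Support',)]

Reason: Both get unique depts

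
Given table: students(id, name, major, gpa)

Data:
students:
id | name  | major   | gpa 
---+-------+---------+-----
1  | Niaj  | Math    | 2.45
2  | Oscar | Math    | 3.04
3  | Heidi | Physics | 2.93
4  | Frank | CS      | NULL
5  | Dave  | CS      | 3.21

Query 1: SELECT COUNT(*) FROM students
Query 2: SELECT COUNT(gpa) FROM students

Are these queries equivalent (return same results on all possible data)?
No, not equivalent

Query 1 returns: [(5,)]
Query 2 returns: [(4,)]

Reason: COUNT(*) includes NULLs, COUNT(column) excludes them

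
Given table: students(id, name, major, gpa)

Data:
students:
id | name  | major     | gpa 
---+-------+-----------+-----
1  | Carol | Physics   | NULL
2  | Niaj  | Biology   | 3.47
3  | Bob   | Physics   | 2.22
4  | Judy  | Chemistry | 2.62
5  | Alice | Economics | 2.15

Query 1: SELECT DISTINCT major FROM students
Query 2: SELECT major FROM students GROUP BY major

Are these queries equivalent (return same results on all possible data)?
Yes, equivalent

Both queries return: [('Biology',), ('Chemistry',), ('Economics',), ('Physics',)]

Reason: Both get unique majors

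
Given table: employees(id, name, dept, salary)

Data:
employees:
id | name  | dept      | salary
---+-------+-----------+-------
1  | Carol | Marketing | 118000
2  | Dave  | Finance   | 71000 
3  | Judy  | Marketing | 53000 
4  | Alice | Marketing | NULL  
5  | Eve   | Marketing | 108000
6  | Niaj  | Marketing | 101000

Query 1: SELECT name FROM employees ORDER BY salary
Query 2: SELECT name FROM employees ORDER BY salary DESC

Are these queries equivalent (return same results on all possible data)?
No, not equivalent

Query 1 returns: [('Alice',), ('Judy',), ('Dave',), ('Niaj',), ('Eve',), ('Carol',)]
Query 2 returns: [('Carol',), ('Eve',), ('Niaj',), ('Dave',), ('Judy',), ('Alice',)]

Reason: ASC vs DESC gives opposite ordering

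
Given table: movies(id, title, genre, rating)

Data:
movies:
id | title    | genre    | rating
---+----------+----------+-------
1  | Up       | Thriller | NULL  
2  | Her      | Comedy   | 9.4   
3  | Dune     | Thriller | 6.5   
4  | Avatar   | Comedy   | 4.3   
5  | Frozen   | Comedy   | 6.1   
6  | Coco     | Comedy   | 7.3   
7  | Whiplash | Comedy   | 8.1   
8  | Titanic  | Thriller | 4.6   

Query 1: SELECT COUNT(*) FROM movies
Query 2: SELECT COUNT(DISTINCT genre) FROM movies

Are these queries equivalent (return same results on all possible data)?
No, not equivalent

Query 1 returns: [(8,)]
Query 2 returns: [(2,)]

Reason: COUNT(*) counts rows, COUNT(DISTINCT genre) counts unique genres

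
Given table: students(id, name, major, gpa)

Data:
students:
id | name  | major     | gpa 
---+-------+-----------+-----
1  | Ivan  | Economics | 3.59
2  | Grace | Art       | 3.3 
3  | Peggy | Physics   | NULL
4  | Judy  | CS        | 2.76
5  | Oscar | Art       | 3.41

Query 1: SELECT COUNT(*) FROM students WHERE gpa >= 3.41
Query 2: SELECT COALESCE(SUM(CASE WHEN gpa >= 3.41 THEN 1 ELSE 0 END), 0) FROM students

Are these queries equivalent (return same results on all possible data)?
Yes, equivalent

Both queries return: [(2,)]

Reason: COUNT with WHERE vs conditional SUM (COALESCE handles empty-table NULL)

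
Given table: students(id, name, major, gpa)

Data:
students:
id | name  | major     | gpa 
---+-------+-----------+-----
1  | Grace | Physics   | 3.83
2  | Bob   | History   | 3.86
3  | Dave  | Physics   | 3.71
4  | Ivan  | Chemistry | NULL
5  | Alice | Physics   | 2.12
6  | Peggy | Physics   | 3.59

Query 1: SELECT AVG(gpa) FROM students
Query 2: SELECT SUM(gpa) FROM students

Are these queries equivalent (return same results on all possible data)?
No, not equivalent

Query 1 returns: [(3.4219999999999997,)]
Query 2 returns: [(17.11,)]

Reason: AVG vs SUM give different aggregate values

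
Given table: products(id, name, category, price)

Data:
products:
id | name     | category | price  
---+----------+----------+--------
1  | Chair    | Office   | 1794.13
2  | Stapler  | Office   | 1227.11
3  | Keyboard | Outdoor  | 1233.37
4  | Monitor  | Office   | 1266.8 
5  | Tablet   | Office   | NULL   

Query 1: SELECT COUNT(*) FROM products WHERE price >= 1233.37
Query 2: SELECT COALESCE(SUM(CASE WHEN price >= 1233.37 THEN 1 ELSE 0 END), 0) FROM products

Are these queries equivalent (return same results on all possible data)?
Yes, equivalent

Both queries return: [(3,)]

Reason: COUNT with WHERE vs conditional SUM (COALESCE handles empty-table NULL)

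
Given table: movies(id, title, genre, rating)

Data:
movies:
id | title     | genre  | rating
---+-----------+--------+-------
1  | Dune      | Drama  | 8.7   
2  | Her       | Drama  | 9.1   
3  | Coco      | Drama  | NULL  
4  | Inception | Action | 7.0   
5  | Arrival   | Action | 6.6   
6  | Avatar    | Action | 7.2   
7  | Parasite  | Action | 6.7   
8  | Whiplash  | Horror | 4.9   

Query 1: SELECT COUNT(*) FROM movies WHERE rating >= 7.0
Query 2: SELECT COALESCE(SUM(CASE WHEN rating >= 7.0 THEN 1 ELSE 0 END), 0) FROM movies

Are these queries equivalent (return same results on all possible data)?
Yes, equivalent

Both queries return: [(4,)]

Reason: COUNT with WHERE vs conditional SUM (COALESCE handles empty-table NULL)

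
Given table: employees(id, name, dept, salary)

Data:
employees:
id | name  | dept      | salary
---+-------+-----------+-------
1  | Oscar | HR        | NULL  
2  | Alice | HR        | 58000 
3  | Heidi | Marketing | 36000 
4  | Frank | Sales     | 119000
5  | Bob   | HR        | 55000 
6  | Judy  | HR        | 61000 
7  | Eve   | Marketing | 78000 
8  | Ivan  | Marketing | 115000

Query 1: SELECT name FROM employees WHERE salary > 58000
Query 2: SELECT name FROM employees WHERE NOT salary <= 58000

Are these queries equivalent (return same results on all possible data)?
Yes, equivalent

Both queries return: [('Eve',), ('Frank',), ('Ivan',), ('Judy',)]

Reason: Both filter salary > 58000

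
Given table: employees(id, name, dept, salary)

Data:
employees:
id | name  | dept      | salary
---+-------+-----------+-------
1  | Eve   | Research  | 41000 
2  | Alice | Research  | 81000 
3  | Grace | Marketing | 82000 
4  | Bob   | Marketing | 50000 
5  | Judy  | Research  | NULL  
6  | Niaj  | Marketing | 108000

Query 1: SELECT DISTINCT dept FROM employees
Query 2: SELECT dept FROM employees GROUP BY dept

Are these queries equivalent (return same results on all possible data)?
Yes, equivalent

Both queries return: [('Marketing',), ('Research',)]

Reason: Both get unique depts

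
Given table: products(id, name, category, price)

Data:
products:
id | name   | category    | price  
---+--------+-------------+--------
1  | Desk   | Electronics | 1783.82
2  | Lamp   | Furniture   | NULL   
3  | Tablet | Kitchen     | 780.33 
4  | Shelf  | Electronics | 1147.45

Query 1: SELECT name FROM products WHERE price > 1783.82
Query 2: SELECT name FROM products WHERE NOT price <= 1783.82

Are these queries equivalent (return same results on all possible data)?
Yes, equivalent

Both queries return: []

Reason: Both filter price > 1783.82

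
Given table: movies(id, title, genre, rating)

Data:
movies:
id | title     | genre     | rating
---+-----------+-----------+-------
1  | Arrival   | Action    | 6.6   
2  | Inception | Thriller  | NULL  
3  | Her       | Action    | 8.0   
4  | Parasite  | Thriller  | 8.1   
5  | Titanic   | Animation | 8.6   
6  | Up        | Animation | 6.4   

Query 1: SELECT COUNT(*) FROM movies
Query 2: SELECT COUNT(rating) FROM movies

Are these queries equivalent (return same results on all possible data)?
No, not equivalent

Query 1 returns: [(6,)]
Query 2 returns: [(5,)]

Reason: COUNT(*) includes NULLs, COUNT(column) excludes them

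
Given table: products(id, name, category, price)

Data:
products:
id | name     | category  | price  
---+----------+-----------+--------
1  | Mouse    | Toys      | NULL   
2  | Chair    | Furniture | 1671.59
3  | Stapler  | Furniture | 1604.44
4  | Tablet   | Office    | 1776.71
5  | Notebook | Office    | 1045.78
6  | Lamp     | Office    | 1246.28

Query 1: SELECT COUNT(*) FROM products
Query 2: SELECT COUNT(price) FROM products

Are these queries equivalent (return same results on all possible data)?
No, not equivalent

Query 1 returns: [(6,)]
Query 2 returns: [(5,)]

Reason: COUNT(*) includes NULLs, COUNT(column) excludes them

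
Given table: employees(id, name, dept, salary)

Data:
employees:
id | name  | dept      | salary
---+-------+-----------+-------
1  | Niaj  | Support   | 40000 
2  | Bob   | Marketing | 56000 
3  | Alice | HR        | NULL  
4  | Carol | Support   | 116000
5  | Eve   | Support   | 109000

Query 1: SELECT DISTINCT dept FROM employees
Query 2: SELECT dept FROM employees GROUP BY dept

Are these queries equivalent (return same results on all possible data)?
Yes, equivalent

Both queries return: [('HR',), ('Marketing',), ('Support',)]

Reason: Both get unique depts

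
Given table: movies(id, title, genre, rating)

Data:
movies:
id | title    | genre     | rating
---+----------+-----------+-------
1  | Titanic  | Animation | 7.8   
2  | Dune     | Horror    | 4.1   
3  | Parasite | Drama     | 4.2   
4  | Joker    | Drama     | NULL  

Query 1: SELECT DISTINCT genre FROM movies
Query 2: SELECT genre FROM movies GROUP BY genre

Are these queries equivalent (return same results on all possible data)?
Yes, equivalent

Both queries return: [('Animation',), ('Drama',), ('Horror',)]

Reason: Both get unique genres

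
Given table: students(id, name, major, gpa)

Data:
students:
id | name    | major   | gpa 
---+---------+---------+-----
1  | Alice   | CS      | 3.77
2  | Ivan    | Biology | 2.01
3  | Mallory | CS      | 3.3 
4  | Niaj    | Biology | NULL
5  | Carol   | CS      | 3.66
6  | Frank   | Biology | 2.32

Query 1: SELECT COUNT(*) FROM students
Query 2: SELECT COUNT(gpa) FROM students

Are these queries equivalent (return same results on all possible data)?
No, not equivalent

Query 1 returns: [(6,)]
Query 2 returns: [(5,)]

Reason: COUNT(*) includes NULLs, COUNT(column) excludes them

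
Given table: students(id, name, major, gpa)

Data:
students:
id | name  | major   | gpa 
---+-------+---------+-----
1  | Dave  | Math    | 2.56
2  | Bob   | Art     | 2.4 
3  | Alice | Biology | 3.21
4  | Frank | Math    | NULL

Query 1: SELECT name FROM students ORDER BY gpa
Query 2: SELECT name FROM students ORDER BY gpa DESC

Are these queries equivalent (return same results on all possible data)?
No, not equivalent

Query 1 returns: [('Frank',), ('Bob',), ('Dave',), ('Alice',)]
Query 2 returns: [('Alice',), ('Dave',), ('Bob',), ('Frank',)]

Reason: ASC vs DESC gives opposite ordering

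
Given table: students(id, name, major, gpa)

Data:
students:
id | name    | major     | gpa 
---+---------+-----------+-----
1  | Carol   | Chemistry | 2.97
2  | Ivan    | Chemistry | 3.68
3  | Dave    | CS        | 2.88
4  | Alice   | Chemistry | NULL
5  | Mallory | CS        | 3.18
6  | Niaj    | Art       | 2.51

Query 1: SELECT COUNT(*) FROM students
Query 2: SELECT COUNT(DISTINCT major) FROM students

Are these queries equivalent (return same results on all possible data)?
No, not equivalent

Query 1 returns: [(6,)]
Query 2 returns: [(3,)]

Reason: COUNT(*) counts rows, COUNT(DISTINCT major) counts unique majors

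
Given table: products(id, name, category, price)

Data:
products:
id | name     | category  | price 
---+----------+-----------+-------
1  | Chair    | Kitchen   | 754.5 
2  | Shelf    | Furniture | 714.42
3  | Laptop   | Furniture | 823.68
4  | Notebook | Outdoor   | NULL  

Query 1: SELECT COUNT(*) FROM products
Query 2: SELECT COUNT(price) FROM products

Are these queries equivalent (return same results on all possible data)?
No, not equivalent

Query 1 returns: [(4,)]
Query 2 returns: [(3,)]

Reason: COUNT(*) includes NULLs, COUNT(column) excludes them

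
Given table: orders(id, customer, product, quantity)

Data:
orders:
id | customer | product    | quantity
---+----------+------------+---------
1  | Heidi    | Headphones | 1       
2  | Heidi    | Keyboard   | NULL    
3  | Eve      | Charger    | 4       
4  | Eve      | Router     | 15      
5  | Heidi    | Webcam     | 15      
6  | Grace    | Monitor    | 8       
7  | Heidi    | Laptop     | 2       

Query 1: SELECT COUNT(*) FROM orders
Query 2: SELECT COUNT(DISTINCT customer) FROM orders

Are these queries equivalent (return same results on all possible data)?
No, not equivalent

Query 1 returns: [(7,)]
Query 2 returns: [(3,)]

Reason: COUNT(*) counts rows, COUNT(DISTINCT customer) counts unique customers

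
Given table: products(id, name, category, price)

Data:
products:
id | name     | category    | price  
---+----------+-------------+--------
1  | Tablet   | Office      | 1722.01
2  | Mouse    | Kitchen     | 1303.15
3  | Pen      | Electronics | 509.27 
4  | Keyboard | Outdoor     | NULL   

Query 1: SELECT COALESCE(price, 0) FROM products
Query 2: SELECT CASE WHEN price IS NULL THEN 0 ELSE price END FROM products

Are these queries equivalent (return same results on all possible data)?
Yes, equivalent

Both queries return: [(0,), (509.27,), (1303.15,), (1722.01,)]

Reason: COALESCE vs CASE for NULL handling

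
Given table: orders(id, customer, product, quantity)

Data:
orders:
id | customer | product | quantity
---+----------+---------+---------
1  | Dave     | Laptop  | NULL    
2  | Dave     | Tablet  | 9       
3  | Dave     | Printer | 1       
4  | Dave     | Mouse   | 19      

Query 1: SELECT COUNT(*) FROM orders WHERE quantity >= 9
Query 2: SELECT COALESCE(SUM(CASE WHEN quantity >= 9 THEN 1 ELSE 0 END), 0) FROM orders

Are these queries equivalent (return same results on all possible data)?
Yes, equivalent

Both queries return: [(2,)]

Reason: COUNT with WHERE vs conditional SUM (COALESCE handles empty-table NULL)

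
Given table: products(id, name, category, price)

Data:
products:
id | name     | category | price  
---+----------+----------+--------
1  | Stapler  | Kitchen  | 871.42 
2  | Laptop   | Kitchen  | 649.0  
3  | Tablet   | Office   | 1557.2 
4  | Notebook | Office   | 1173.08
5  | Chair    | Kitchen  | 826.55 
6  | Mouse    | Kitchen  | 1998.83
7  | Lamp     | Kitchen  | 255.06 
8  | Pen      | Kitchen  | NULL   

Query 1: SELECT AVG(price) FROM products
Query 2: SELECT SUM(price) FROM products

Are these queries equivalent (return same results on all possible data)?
No, not equivalent

Query 1 returns: [(1047.3057142857142,)]
Query 2 returns: [(7331.139999999999,)]

Reason: AVG vs SUM give different aggregate values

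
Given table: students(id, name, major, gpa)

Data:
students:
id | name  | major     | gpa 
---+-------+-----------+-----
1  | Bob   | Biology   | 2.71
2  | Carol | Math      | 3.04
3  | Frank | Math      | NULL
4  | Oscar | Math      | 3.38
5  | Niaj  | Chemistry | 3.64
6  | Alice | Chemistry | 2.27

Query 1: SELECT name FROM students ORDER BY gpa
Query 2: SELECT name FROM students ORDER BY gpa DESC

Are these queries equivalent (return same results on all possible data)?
No, not equivalent

Query 1 returns: [('Frank',), ('Alice',), ('Bob',), ('Carol',), ('Oscar',), ('Niaj',)]
Query 2 returns: [('Niaj',), ('Oscar',), ('Carol',), ('Bob',), ('Alice',), ('Frank',)]

Reason: ASC vs DESC gives opposite ordering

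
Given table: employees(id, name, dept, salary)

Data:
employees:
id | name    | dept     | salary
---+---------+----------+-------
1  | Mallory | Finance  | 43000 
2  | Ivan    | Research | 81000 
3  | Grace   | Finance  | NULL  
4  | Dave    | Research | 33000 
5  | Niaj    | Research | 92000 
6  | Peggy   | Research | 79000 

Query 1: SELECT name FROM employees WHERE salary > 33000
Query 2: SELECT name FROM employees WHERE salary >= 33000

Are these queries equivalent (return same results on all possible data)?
No, not equivalent

Query 1 returns: [('Mallory',), ('Ivan',), ('Niaj',), ('Peggy',)]
Query 2 returns: [('Mallory',), ('Ivan',), ('Dave',), ('Niaj',), ('Peggy',)]

Reason: > vs >= gives different results when salary = 33000 exists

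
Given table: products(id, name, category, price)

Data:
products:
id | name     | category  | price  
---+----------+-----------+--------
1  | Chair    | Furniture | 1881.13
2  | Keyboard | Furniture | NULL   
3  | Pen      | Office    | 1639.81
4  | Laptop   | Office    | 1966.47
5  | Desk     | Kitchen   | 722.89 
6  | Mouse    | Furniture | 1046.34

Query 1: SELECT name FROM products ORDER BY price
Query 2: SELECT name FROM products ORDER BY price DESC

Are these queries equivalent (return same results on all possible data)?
No, not equivalent

Query 1 returns: [('Keyboard',), ('Desk',), ('Mouse',), ('Pen',), ('Chair',), ('Laptop',)]
Query 2 returns: [('Laptop',), ('Chair',), ('Pen',), ('Mouse',), ('Desk',), ('Keyboard',)]

Reason: ASC vs DESC gives opposite ordering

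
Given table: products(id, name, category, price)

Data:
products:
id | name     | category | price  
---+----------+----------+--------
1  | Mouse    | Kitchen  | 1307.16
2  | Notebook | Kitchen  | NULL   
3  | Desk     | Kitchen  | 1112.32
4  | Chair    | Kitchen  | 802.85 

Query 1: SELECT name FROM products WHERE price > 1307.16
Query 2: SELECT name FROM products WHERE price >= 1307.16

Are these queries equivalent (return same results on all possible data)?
No, not equivalent

Query 1 returns: []
Query 2 returns: [('Mouse',)]

Reason: > vs >= gives different results when price = 1307.16 exists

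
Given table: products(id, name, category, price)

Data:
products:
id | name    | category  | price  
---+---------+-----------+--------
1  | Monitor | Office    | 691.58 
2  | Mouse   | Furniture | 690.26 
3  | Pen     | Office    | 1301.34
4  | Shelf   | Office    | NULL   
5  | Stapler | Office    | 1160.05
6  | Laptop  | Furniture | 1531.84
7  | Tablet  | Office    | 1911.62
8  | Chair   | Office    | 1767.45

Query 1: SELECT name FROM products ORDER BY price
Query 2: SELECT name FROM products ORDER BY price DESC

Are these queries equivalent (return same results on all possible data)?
No, not equivalent

Query 1 returns: [('Shelf',), ('Mouse',), ('Monitor',), ('Stapler',), ('Pen',), ('Laptop',), ('Chair',), ('Tablet',)]
Query 2 returns: [('Tablet',), ('Chair',), ('Laptop',), ('Pen',), ('Stapler',), ('Monitor',), ('Mouse',), ('Shelf',)]

Reason: ASC vs DESC gives opposite ordering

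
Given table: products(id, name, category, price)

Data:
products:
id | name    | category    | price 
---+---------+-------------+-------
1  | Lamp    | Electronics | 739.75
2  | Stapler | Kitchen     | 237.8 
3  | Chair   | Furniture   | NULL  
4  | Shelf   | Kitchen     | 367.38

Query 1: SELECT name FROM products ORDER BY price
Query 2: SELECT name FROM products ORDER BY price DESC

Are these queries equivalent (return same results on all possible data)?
No, not equivalent

Query 1 returns: [('Chair',), ('Stapler',), ('Shelf',), ('Lamp',)]
Query 2 returns: [('Lamp',), ('Shelf',), ('Stapler',), ('Chair',)]

Reason: ASC vs DESC gives opposite ordering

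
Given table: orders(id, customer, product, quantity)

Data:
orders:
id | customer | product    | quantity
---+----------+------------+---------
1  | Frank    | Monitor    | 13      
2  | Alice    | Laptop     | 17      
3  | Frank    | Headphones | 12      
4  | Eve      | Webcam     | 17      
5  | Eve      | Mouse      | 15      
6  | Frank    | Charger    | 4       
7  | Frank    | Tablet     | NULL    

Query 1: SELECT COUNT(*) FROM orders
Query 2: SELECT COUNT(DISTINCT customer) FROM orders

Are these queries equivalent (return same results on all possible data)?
No, not equivalent

Query 1 returns: [(7,)]
Query 2 returns: [(3,)]

Reason: COUNT(*) counts rows, COUNT(DISTINCT customer) counts unique customers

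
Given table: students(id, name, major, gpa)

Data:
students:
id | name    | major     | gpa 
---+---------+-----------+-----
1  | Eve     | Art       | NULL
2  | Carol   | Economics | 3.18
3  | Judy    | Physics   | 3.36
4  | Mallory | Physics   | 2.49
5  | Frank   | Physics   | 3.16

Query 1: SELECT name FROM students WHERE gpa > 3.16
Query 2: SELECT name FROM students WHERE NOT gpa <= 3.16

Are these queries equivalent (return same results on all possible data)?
Yes, equivalent

Both queries return: [('Carol',), ('Judy',)]

Reason: Both filter gpa > 3.16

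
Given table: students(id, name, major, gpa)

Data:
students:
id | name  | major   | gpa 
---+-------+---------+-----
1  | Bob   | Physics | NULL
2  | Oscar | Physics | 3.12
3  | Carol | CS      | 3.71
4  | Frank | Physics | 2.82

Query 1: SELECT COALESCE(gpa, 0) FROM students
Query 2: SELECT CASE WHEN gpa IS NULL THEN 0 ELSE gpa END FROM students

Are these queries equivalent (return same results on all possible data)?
Yes, equivalent

Both queries return: [(0,), (2.82,), (3.12,), (3.71,)]

Reason: COALESCE vs CASE for NULL handling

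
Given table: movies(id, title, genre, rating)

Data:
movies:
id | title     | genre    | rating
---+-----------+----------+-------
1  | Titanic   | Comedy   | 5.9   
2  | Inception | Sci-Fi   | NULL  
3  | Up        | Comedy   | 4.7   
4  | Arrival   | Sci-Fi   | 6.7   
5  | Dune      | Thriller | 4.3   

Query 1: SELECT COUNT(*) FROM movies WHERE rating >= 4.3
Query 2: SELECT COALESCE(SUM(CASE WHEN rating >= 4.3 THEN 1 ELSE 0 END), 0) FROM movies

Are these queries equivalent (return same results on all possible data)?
Yes, equivalent

Both queries return: [(4,)]

Reason: COUNT with WHERE vs conditional SUM (COALESCE handles empty-table NULL)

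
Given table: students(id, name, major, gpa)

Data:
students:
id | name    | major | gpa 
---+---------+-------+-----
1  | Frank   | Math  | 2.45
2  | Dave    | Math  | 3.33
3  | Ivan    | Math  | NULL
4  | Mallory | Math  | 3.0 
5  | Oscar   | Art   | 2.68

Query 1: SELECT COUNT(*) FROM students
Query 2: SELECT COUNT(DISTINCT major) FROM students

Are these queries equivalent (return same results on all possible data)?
No, not equivalent

Query 1 returns: [(5,)]
Query 2 returns: [(2,)]

Reason: COUNT(*) counts rows, COUNT(DISTINCT major) counts unique majors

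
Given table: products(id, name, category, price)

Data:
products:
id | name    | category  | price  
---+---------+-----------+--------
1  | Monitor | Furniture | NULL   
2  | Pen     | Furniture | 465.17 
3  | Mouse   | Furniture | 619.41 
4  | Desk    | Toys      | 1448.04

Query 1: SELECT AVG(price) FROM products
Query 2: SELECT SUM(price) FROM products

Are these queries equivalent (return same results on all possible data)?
No, not equivalent

Query 1 returns: [(844.2066666666666,)]
Query 2 returns: [(2532.62,)]

Reason: AVG vs SUM give different aggregate values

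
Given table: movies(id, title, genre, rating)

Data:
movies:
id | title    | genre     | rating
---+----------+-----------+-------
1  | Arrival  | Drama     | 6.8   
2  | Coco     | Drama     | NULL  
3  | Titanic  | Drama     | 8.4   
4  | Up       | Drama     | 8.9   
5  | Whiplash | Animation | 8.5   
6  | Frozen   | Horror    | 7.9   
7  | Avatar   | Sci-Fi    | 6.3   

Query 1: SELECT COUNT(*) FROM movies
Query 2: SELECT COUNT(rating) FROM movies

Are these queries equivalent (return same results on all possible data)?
No, not equivalent

Query 1 returns: [(7,)]
Query 2 returns: [(6,)]

Reason: COUNT(*) includes NULLs, COUNT(column) excludes them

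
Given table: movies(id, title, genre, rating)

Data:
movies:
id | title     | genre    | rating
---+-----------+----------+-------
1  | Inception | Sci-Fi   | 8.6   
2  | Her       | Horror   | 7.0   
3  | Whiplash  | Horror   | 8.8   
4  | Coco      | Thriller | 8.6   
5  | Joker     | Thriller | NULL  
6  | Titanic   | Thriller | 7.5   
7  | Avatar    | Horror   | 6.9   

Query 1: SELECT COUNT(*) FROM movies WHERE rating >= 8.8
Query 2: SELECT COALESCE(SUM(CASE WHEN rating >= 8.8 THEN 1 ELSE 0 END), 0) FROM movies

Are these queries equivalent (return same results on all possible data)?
Yes, equivalent

Both queries return: [(1,)]

Reason: COUNT with WHERE vs conditional SUM (COALESCE handles empty-table NULL)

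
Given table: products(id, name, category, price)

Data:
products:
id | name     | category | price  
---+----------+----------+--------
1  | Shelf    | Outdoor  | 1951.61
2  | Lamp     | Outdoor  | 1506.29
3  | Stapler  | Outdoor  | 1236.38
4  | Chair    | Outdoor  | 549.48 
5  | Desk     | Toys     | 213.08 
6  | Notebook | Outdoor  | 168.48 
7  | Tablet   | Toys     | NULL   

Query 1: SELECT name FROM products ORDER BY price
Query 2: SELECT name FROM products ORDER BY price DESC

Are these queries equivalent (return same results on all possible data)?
No, not equivalent

Query 1 returns: [('Tablet',), ('Notebook',), ('Desk',), ('Chair',), ('Stapler',), ('Lamp',), ('Shelf',)]
Query 2 returns: [('Shelf',), ('Lamp',), ('Stapler',), ('Chair',), ('Desk',), ('Notebook',), ('Tablet',)]

Reason: ASC vs DESC gives opposite ordering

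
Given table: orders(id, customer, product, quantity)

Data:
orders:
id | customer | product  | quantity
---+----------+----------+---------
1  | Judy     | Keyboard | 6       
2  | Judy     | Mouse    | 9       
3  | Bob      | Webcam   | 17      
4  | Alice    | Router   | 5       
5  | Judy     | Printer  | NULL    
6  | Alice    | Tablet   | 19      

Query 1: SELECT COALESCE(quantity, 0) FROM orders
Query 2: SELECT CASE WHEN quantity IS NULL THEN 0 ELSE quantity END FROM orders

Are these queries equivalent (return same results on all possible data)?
Yes, equivalent

Both queries return: [(0,), (5,), (6,), (9,), (17,), (19,)]

Reason: COALESCE vs CASE for NULL handling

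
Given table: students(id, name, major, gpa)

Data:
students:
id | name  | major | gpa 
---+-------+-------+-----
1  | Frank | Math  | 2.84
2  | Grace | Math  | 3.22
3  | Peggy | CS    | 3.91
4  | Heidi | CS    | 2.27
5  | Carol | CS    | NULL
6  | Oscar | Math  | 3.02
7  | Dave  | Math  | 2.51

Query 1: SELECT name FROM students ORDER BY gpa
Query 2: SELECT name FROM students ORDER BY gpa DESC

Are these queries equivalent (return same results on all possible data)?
No, not equivalent

Query 1 returns: [('Carol',), ('Heidi',), ('Dave',), ('Frank',), ('Oscar',), ('Grace',), ('Peggy',)]
Query 2 returns: [('Peggy',), ('Grace',), ('Oscar',), ('Frank',), ('Dave',), ('Heidi',), ('Carol',)]

Reason: ASC vs DESC gives opposite ordering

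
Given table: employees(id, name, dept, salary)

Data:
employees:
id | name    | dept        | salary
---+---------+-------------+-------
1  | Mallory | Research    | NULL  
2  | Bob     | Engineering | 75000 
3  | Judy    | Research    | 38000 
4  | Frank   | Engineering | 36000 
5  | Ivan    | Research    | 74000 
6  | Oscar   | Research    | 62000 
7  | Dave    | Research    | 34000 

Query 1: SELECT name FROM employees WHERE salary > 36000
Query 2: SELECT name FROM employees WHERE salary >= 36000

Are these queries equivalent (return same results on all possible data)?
No, not equivalent

Query 1 returns: [('Bob',), ('Judy',), ('Ivan',), ('Oscar',)]
Query 2 returns: [('Bob',), ('Judy',), ('Frank',), ('Ivan',), ('Oscar',)]

Reason: > vs >= gives different results when salary = 36000 exists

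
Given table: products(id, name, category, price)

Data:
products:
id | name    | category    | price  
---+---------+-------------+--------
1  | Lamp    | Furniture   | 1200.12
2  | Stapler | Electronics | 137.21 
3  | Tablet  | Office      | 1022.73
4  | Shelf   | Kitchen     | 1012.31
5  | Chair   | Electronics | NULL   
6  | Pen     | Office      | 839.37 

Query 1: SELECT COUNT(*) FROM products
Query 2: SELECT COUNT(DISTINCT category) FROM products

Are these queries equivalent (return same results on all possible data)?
No, not equivalent

Query 1 returns: [(6,)]
Query 2 returns: [(4,)]

Reason: COUNT(*) counts rows, COUNT(DISTINCT category) counts unique categorys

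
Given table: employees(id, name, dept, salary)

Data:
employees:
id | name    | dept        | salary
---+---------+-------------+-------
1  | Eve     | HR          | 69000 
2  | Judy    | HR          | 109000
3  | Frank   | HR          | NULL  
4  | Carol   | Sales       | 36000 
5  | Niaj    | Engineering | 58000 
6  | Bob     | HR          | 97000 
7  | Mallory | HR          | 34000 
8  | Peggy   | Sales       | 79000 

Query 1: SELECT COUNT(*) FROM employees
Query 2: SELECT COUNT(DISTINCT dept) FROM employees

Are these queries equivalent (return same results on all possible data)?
No, not equivalent

Query 1 returns: [(8,)]
Query 2 returns: [(3,)]

Reason: COUNT(*) counts rows, COUNT(DISTINCT dept) counts unique depts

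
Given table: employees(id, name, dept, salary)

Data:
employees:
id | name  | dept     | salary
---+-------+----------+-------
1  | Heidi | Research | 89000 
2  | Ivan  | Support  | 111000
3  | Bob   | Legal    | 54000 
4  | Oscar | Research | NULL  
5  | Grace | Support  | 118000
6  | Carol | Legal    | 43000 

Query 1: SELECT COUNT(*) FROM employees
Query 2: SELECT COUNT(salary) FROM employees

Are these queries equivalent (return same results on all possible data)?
No, not equivalent

Query 1 returns: [(6,)]
Query 2 returns: [(5,)]

Reason: COUNT(*) includes NULLs, COUNT(column) excludes them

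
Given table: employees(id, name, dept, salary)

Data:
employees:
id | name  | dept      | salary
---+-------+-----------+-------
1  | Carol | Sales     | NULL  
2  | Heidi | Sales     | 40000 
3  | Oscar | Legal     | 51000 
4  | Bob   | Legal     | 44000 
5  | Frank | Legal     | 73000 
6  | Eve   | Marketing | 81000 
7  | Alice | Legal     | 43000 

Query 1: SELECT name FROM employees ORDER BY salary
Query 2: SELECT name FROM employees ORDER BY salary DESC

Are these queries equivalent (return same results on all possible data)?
No, not equivalent

Query 1 returns: [('Carol',), ('Heidi',), ('Alice',), ('Bob',), ('Oscar',), ('Frank',), ('Eve',)]
Query 2 returns: [('Eve',), ('Frank',), ('Oscar',), ('Bob',), ('Alice',), ('Heidi',), ('Carol',)]

Reason: ASC vs DESC gives opposite ordering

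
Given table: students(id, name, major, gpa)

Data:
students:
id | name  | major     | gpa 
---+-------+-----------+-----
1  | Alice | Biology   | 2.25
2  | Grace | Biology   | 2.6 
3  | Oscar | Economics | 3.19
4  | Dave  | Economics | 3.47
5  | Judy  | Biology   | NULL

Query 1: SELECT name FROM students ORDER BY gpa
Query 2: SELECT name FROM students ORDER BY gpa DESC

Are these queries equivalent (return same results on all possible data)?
No, not equivalent

Query 1 returns: [('Judy',), ('Alice',), ('Grace',), ('Oscar',), ('Dave',)]
Query 2 returns: [('Dave',), ('Oscar',), ('Grace',), ('Alice',), ('Judy',)]

Reason: ASC vs DESC gives opposite ordering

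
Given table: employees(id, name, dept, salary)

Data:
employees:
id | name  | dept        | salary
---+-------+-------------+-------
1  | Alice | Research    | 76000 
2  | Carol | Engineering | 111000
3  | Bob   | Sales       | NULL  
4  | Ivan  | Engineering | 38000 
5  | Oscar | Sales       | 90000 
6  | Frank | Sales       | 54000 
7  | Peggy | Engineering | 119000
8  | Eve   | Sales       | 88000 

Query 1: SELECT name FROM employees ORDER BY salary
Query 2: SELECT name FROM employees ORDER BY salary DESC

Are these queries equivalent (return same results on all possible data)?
No, not equivalent

Query 1 returns: [('Bob',), ('Ivan',), ('Frank',), ('Alice',), ('Eve',), ('Oscar',), ('Carol',), ('Peggy',)]
Query 2 returns: [('Peggy',), ('Carol',), ('Oscar',), ('Eve',), ('Alice',), ('Frank',), ('Ivan',), ('Bob',)]

Reason: ASC vs DESC gives opposite ordering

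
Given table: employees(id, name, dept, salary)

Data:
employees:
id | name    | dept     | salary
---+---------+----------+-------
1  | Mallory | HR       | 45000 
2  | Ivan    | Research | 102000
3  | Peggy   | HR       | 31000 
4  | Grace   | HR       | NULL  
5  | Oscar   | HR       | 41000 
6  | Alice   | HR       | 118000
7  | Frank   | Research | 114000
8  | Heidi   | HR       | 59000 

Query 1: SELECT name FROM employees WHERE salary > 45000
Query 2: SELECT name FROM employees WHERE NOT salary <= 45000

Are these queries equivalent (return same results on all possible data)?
Yes, equivalent

Both queries return: [('Alice',), ('Frank',), ('Heidi',), ('Ivan',)]

Reason: Both filter salary > 45000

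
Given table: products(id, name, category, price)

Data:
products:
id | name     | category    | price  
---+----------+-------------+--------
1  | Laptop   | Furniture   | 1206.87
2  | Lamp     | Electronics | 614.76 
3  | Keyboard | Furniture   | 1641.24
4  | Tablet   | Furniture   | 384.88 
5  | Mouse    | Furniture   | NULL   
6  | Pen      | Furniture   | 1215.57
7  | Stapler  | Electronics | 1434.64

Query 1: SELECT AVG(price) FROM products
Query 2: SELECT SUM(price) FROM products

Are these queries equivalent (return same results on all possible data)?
No, not equivalent

Query 1 returns: [(1082.9933333333333,)]
Query 2 returns: [(6497.96,)]

Reason: AVG vs SUM give different aggregate values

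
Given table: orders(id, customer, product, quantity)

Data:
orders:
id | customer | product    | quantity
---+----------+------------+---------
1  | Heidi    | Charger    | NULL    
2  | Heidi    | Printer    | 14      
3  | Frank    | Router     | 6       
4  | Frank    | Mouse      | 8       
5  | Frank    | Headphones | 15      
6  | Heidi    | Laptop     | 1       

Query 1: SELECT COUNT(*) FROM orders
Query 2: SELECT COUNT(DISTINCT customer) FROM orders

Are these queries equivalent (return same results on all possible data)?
No, not equivalent

Query 1 returns: [(6,)]
Query 2 returns: [(2,)]

Reason: COUNT(*) counts rows, COUNT(DISTINCT customer) counts unique customers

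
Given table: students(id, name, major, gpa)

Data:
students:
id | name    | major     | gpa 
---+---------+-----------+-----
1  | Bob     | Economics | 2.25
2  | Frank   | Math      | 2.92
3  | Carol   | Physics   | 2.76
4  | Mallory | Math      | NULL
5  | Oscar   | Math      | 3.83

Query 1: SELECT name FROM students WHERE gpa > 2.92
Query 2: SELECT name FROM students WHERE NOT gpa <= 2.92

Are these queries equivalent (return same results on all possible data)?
Yes, equivalent

Both queries return: [('Oscar',)]

Reason: Both filter gpa > 2.92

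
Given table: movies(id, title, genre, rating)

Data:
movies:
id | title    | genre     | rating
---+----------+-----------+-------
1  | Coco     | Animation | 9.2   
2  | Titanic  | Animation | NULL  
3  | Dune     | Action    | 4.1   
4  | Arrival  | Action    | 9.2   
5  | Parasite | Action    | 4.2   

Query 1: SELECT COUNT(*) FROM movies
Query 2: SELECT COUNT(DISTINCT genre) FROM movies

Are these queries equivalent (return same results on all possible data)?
No, not equivalent

Query 1 returns: [(5,)]
Query 2 returns: [(2,)]

Reason: COUNT(*) counts rows, COUNT(DISTINCT genre) counts unique genres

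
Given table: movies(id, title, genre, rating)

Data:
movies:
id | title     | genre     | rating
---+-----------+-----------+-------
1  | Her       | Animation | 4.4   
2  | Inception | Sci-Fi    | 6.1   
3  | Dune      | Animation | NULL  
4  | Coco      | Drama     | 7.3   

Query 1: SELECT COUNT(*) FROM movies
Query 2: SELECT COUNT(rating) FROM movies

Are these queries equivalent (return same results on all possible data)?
No, not equivalent

Query 1 returns: [(4,)]
Query 2 returns: [(3,)]

Reason: COUNT(*) includes NULLs, COUNT(column) excludes them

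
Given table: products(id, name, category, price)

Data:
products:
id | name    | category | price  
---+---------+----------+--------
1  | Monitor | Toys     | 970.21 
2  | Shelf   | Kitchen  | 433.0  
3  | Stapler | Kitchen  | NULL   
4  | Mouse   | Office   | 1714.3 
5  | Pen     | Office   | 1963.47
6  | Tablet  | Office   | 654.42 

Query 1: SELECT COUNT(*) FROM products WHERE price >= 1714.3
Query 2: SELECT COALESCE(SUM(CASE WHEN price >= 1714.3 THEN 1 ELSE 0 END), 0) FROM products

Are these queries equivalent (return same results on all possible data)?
Yes, equivalent

Both queries return: [(2,)]

Reason: COUNT with WHERE vs conditional SUM (COALESCE handles empty-table NULL)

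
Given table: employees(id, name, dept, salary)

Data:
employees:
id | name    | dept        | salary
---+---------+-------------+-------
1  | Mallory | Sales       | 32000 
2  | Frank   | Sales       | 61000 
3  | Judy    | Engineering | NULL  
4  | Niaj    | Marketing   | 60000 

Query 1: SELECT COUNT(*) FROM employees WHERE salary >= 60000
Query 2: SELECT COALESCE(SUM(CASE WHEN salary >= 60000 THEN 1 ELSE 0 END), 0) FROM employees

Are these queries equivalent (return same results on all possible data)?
Yes, equivalent

Both queries return: [(2,)]

Reason: COUNT with WHERE vs conditional SUM (COALESCE handles empty-table NULL)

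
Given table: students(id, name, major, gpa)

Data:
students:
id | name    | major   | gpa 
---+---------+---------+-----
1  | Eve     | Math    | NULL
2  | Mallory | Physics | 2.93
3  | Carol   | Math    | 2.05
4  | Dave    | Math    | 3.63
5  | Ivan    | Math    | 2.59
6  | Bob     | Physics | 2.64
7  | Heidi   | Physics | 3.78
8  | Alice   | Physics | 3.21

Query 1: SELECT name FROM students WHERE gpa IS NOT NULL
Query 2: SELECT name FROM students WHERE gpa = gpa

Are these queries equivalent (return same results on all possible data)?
Yes, equivalent

Both queries return: [('Alice',), ('Bob',), ('Carol',), ('Dave',), ('Heidi',), ('Ivan',), ('Mallory',)]

Reason: IS NOT NULL vs self-equality (both exclude NULLs)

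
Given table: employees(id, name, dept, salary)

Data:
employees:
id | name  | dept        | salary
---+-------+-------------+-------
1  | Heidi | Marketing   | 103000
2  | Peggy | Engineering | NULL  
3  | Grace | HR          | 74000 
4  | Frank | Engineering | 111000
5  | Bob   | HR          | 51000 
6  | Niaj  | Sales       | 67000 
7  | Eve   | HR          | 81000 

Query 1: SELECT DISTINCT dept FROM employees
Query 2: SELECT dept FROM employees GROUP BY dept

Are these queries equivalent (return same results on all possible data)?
Yes, equivalent

Both queries return: [('Engineering',), ('HR',), ('Marketing',), ('Sales',)]

Reason: Both get unique depts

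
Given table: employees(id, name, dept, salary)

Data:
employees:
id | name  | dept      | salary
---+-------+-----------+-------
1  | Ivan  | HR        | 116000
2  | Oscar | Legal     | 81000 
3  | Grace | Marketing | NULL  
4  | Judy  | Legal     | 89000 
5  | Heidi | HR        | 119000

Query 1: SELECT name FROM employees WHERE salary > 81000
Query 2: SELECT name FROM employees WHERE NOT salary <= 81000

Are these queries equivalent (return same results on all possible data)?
Yes, equivalent

Both queries return: [('Heidi',), ('Ivan',), ('Judy',)]

Reason: Both filter salary > 81000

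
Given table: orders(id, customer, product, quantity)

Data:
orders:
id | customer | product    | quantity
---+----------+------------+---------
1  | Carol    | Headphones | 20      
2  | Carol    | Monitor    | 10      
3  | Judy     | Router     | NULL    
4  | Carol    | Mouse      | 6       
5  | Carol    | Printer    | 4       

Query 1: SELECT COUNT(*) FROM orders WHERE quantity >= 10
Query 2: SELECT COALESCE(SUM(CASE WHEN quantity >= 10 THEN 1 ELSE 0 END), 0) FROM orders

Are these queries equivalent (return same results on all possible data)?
Yes, equivalent

Both queries return: [(2,)]

Reason: COUNT with WHERE vs conditional SUM (COALESCE handles empty-table NULL)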